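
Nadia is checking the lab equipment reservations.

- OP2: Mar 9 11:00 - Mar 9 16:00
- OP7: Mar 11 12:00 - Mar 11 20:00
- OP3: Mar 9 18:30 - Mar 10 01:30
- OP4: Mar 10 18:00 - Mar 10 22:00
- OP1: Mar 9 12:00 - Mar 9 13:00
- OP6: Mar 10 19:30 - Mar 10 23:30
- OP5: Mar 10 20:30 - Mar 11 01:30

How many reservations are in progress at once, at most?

3

Sort all start/end points and keep a running count:
Mar 9 11:00 start OP2 → 1
Mar 9 12:00 start OP1 → 2
Mar 9 13:00 end OP1 → 1
Mar 9 16:00 end OP2 → 0
Mar 9 18:30 start OP3 → 1
Mar 10 01:30 end OP3 → 0
Mar 10 18:00 start OP4 → 1
Mar 10 19:30 start OP6 → 2
Mar 10 20:30 start OP5 → 3
Mar 10 22:00 end OP4 → 2
Mar 10 23:30 end OP6 → 1
Mar 11 01:30 end OP5 → 0
Mar 11 12:00 start OP7 → 1
Mar 11 20:00 end OP7 → 0
Peak is 3, at Mar 10 20:30 (OP4, OP5, OP6).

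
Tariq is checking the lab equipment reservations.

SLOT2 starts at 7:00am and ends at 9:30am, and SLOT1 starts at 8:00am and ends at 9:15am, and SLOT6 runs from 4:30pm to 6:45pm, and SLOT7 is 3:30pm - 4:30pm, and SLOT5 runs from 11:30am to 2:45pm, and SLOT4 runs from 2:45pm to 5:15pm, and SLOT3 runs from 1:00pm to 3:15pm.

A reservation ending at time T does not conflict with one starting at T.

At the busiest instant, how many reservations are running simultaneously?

2

Walk through starts and ends in time order (an end at T is processed before a start at T):
7:00am start SLOT2 → 1
8:00am start SLOT1 → 2
9:15am end SLOT1 → 1
9:30am end SLOT2 → 0
11:30am start SLOT5 → 1
1:00pm start SLOT3 → 2
2:45pm end SLOT5 → 1
2:45pm start SLOT4 → 2
3:15pm end SLOT3 → 1
3:30pm start SLOT7 → 2
4:30pm end SLOT7 → 1
4:30pm start SLOT6 → 2
5:15pm end SLOT4 → 1
6:45pm end SLOT6 → 0
Peak is 2, at 8:00am (SLOT1, SLOT2).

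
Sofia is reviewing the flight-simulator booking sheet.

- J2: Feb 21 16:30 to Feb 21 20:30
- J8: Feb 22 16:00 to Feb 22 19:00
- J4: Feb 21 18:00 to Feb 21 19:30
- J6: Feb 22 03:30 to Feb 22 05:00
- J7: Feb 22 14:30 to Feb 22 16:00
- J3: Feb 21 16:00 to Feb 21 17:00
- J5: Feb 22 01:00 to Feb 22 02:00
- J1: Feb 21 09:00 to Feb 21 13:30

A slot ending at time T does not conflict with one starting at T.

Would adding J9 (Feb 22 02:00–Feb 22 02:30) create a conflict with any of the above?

No — it doesn't clash with anything

J1: ends Feb 21 13:30 at or before J9 starts Feb 22 02:00 → clear.
J3: ends Feb 21 17:00 at or before J9 starts Feb 22 02:00 → clear.
J2: ends Feb 21 20:30 at or before J9 starts Feb 22 02:00 → clear.
J4: ends Feb 21 19:30 at or before J9 starts Feb 22 02:00 → clear.
J5: ends Feb 22 02:00 at or before J9 starts Feb 22 02:00 → clear.
J6: starts Feb 22 03:30 at or after J9 ends Feb 22 02:30 → clear.
J7: starts Feb 22 14:30 at or after J9 ends Feb 22 02:30 → clear.
J8: starts Feb 22 16:00 at or after J9 ends Feb 22 02:30 → clear.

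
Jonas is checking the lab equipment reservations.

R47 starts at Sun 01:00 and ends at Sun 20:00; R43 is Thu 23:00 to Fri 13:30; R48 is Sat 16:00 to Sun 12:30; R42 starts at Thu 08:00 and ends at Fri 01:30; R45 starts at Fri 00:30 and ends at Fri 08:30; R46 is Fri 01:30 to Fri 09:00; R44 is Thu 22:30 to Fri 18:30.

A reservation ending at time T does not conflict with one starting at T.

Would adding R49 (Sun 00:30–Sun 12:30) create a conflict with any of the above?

R42: ends Fri 01:30 at or before R49 starts Sun 00:30 → clear.
R44: ends Fri 18:30 at or before R49 starts Sun 00:30 → clear.
R43: ends Fri 13:30 at or before R49 starts Sun 00:30 → clear.
R45: ends Fri 08:30 at or before R49 starts Sun 00:30 → clear.
R46: ends Fri 09:00 at or before R49 starts Sun 00:30 → clear.
R48: starts Sat 16:00 before R49 ends Sun 12:30, and ends Sun 12:30 after R49 starts Sun 00:30 → overlap.
R47: starts Sun 01:00 before R49 ends Sun 12:30, and ends Sun 20:00 after R49 starts Sun 00:30 → overlap.
R49 overlaps R47, R48.

Yes — it overlaps R47, R48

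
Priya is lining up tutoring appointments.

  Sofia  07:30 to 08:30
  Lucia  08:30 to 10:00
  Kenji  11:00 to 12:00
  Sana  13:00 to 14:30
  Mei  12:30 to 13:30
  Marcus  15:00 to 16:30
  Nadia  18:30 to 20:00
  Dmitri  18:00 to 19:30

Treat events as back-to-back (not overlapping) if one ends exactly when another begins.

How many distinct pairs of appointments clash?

2

Sorted by start: Sofia, Lucia, Kenji, Mei, Sana, Marcus, Dmitri, Nadia.
Lucia starts exactly when Sofia ends (back-to-back, no overlap); Sofia is clear from here.
Kenji starts after Lucia ends; Lucia is clear from here.
Mei starts after Kenji ends; Kenji is clear from here.
Sana starts before Mei ends → Mei and Sana overlap.
Marcus starts after Mei ends; Mei is clear from here.
Marcus starts after Sana ends; Sana is clear from here.
Dmitri starts after Marcus ends; Marcus is clear from here.
Nadia starts before Dmitri ends → Dmitri and Nadia overlap.
Overlapping pairs: Dmitri & Nadia, Mei & Sana — 2 in total.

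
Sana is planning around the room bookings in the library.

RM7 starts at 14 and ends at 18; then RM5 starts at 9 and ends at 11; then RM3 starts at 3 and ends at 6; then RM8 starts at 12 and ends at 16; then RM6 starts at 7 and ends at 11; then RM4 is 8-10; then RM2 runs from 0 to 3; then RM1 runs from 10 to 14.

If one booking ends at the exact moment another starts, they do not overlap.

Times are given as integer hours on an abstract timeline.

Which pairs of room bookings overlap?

RM1 & RM5, RM1 & RM6, RM1 & RM8, RM4 & RM5, RM4 & RM6, RM5 & RM6, RM7 & RM8

Check each pair: they overlap iff neither finishes before the other starts.
Sorted by start: RM2, RM3, RM6, RM4, RM5, RM1, RM8, RM7.
RM3 starts exactly when RM2 ends (back-to-back, no overlap), so nothing later overlaps RM2 either.
RM6 starts after RM3 ends, so nothing later overlaps RM3 either.
RM4 starts before RM6 ends → RM6 and RM4 overlap.
RM5 starts before RM6 ends → RM6 and RM5 overlap.
RM1 starts before RM6 ends → RM6 and RM1 overlap.
RM8 starts after RM6 ends, so nothing later overlaps RM6 either.
RM5 starts before RM4 ends → RM4 and RM5 overlap.
RM1 starts exactly when RM4 ends (back-to-back, no overlap), so nothing later overlaps RM4 either.
RM1 starts before RM5 ends → RM5 and RM1 overlap.
RM8 starts after RM5 ends, so nothing later overlaps RM5 either.
RM8 starts before RM1 ends → RM1 and RM8 overlap.
RM7 starts exactly when RM1 ends (back-to-back, no overlap).
RM7 starts before RM8 ends → RM8 and RM7 overlap.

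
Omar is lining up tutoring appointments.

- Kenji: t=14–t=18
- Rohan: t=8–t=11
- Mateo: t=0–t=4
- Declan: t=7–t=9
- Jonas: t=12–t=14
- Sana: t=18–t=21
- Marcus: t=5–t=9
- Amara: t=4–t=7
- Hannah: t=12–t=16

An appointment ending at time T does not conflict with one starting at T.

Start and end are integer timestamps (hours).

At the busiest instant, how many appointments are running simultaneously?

Sweep the timeline, counting +1 at each start and −1 at each end (ends before starts at a tie):
t=0 start Mateo → 1
t=4 end Mateo → 0
t=4 start Amara → 1
t=5 start Marcus → 2
t=7 end Amara → 1
t=7 start Declan → 2
t=8 start Rohan → 3
t=9 end Declan → 2
t=9 end Marcus → 1
t=11 end Rohan → 0
t=12 start Hannah → 1
t=12 start Jonas → 2
t=14 end Jonas → 1
t=14 start Kenji → 2
t=16 end Hannah → 1
t=18 end Kenji → 0
t=18 start Sana → 1
t=21 end Sana → 0
Peak is 3, at t=8 (Declan, Marcus, Rohan).

3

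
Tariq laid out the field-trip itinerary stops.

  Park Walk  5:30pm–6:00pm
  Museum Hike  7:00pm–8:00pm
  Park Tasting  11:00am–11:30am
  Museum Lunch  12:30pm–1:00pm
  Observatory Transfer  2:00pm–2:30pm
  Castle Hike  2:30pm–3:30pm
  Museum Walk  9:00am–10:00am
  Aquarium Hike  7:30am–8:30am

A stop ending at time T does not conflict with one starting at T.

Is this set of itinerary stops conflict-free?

Sorted by start: Aquarium Hike, Museum Walk, Park Tasting, Museum Lunch, Observatory Transfer, Castle Hike, Park Walk, Museum Hike.
Museum Walk starts after Aquarium Hike ends — done with Aquarium Hike.
Park Tasting starts after Museum Walk ends — done with Museum Walk.
Museum Lunch starts after Park Tasting ends — done with Park Tasting.
Observatory Transfer starts after Museum Lunch ends — done with Museum Lunch.
Castle Hike starts exactly when Observatory Transfer ends (back-to-back, no overlap) — done with Observatory Transfer.
Park Walk starts after Castle Hike ends — done with Castle Hike.
Museum Hike starts after Park Walk ends.
Every pair is clear; the schedule has no overlaps.

Yes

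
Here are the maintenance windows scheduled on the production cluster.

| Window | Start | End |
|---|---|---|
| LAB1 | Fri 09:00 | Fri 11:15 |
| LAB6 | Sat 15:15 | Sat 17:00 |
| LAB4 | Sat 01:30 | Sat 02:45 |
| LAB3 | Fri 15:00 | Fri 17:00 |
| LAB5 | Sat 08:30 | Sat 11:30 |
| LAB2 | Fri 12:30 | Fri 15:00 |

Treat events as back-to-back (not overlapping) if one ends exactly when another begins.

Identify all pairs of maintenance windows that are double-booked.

Check each pair: they overlap iff neither finishes before the other starts.
Sorted by start: LAB1, LAB2, LAB3, LAB4, LAB5, LAB6.
LAB2 starts after LAB1 ends, so LAB1 has no further overlaps.
LAB3 starts exactly when LAB2 ends (back-to-back, no overlap), so LAB2 has no further overlaps.
LAB4 starts after LAB3 ends, so LAB3 has no further overlaps.
LAB5 starts after LAB4 ends, so LAB4 has no further overlaps.
LAB6 starts after LAB5 ends.

none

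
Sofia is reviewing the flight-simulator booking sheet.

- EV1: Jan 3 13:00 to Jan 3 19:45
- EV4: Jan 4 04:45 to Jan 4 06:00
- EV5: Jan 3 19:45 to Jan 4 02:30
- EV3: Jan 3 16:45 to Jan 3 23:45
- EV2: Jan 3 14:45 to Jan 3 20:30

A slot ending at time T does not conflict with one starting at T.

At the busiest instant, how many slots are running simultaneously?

3

Walk through starts and ends in time order (an end at T is processed before a start at T):
Jan 3 13:00 start EV1 → 1
Jan 3 14:45 start EV2 → 2
Jan 3 16:45 start EV3 → 3
Jan 3 19:45 end EV1 → 2
Jan 3 19:45 start EV5 → 3
Jan 3 20:30 end EV2 → 2
Jan 3 23:45 end EV3 → 1
Jan 4 02:30 end EV5 → 0
Jan 4 04:45 start EV4 → 1
Jan 4 06:00 end EV4 → 0
Peak is 3, at Jan 3 16:45 (EV1, EV2, EV3).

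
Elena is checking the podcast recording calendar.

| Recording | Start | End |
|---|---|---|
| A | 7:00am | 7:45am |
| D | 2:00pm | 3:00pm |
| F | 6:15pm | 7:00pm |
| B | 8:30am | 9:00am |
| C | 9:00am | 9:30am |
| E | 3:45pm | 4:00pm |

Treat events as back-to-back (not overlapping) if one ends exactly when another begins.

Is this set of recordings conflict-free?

Yes

Sorted by start: A, B, C, D, E, F.
B starts after A ends — done with A.
C starts exactly when B ends (back-to-back, no overlap) — done with B.
D starts after C ends — done with C.
E starts after D ends — done with D.
F starts after E ends.
Every pair is clear; the schedule has no overlaps.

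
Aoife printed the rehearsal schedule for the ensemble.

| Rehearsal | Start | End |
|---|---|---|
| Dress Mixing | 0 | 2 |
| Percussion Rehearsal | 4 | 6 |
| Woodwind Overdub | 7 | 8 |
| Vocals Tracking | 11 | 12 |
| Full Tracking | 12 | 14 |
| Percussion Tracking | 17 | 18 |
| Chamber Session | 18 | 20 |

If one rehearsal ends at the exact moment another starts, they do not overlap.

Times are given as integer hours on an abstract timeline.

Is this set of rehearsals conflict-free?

Yes

Two intervals overlap when each starts before the other ends.
Sorted by start: Dress Mixing, Percussion Rehearsal, Woodwind Overdub, Vocals Tracking, Full Tracking, Percussion Tracking, Chamber Session.
Percussion Rehearsal starts after Dress Mixing ends — done with Dress Mixing.
Woodwind Overdub starts after Percussion Rehearsal ends — done with Percussion Rehearsal.
Vocals Tracking starts after Woodwind Overdub ends — done with Woodwind Overdub.
Full Tracking starts exactly when Vocals Tracking ends (back-to-back, no overlap) — done with Vocals Tracking.
Percussion Tracking starts after Full Tracking ends — done with Full Tracking.
Chamber Session starts exactly when Percussion Tracking ends (back-to-back, no overlap).
Every pair is clear; the schedule has no overlaps.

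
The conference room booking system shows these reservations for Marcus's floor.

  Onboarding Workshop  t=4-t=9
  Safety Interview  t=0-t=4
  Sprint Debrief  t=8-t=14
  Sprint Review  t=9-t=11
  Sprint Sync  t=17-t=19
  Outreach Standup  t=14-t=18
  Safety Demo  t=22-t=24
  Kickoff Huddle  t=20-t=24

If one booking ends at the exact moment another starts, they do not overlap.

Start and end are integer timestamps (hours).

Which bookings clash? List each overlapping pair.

Sorted by start: Safety Interview, Onboarding Workshop, Sprint Debrief, Sprint Review, Outreach Standup, Sprint Sync, Kickoff Huddle, Safety Demo.
Onboarding Workshop starts exactly when Safety Interview ends (back-to-back, no overlap), so nothing later overlaps Safety Interview either.
Sprint Debrief starts before Onboarding Workshop ends → Onboarding Workshop and Sprint Debrief overlap.
Sprint Review starts exactly when Onboarding Workshop ends (back-to-back, no overlap), so nothing later overlaps Onboarding Workshop either.
Sprint Review starts before Sprint Debrief ends → Sprint Debrief and Sprint Review overlap.
Outreach Standup starts exactly when Sprint Debrief ends (back-to-back, no overlap), so nothing later overlaps Sprint Debrief either.
Outreach Standup starts after Sprint Review ends, so nothing later overlaps Sprint Review either.
Sprint Sync starts before Outreach Standup ends → Outreach Standup and Sprint Sync overlap.
Kickoff Huddle starts after Outreach Standup ends, so nothing later overlaps Outreach Standup either.
Kickoff Huddle starts after Sprint Sync ends, so nothing later overlaps Sprint Sync either.
Safety Demo starts before Kickoff Huddle ends → Kickoff Huddle and Safety Demo overlap.

Kickoff Huddle & Safety Demo, Onboarding Workshop & Sprint Debrief, Outreach Standup & Sprint Sync, Sprint Debrief & Sprint Review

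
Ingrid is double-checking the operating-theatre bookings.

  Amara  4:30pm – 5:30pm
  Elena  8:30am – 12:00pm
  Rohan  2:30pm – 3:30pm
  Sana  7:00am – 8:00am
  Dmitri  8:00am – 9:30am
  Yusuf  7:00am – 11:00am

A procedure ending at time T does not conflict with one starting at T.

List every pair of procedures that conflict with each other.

Sorted by start: Yusuf, Sana, Dmitri, Elena, Rohan, Amara.
Sana starts before Yusuf ends → Yusuf and Sana overlap.
Dmitri starts before Yusuf ends → Yusuf and Dmitri overlap.
Elena starts before Yusuf ends → Yusuf and Elena overlap.
Rohan starts after Yusuf ends, so Yusuf has no further overlaps.
Dmitri starts exactly when Sana ends (back-to-back, no overlap), so Sana has no further overlaps.
Elena starts before Dmitri ends → Dmitri and Elena overlap.
Rohan starts after Dmitri ends, so Dmitri has no further overlaps.
Rohan starts after Elena ends, so Elena has no further overlaps.
Amara starts after Rohan ends.

Dmitri & Elena, Dmitri & Yusuf, Elena & Yusuf, Sana & Yusuf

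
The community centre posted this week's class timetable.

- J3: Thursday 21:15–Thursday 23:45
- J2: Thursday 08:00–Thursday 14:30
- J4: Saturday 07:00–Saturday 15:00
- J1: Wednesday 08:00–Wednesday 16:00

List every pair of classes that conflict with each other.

Sorted by start: J1, J2, J3, J4.
J2 starts after J1 ends; J1 is clear from here.
J3 starts after J2 ends; J2 is clear from here.
J4 starts after J3 ends.

no conflicts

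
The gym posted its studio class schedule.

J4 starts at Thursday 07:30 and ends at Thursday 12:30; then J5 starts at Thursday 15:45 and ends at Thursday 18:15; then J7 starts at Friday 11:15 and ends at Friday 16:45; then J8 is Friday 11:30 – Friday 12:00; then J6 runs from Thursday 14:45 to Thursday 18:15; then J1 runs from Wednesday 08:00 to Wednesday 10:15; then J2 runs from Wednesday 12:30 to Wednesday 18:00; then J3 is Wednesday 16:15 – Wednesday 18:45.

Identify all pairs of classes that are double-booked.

Sorted by start: J1, J2, J3, J4, J6, J5, J7, J8.
J2 starts after J1 ends, so J1 has no further overlaps.
J3 starts before J2 ends → J2 and J3 overlap.
J4 starts after J2 ends, so J2 has no further overlaps.
J4 starts after J3 ends, so J3 has no further overlaps.
J6 starts after J4 ends, so J4 has no further overlaps.
J5 starts before J6 ends → J6 and J5 overlap.
J7 starts after J6 ends, so J6 has no further overlaps.
J7 starts after J5 ends, so J5 has no further overlaps.
J8 starts before J7 ends → J7 and J8 overlap.

J2 & J3, J5 & J6, J7 & J8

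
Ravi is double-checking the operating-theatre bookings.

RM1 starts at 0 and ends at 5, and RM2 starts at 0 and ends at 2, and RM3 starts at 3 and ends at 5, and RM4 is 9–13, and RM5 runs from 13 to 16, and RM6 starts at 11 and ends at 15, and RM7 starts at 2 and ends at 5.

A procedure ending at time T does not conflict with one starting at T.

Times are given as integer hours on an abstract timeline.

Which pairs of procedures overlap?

RM1 & RM2, RM1 & RM3, RM1 & RM7, RM3 & RM7, RM4 & RM6, RM5 & RM6

Sorted by start: RM1, RM2, RM7, RM3, RM4, RM6, RM5.
RM2 starts before RM1 ends → RM1 and RM2 overlap.
RM7 starts before RM1 ends → RM1 and RM7 overlap.
RM3 starts before RM1 ends → RM1 and RM3 overlap.
RM4 starts after RM1 ends; RM1 is clear from here.
RM7 starts exactly when RM2 ends (back-to-back, no overlap); RM2 is clear from here.
RM3 starts before RM7 ends → RM7 and RM3 overlap.
RM4 starts after RM7 ends; RM7 is clear from here.
RM4 starts after RM3 ends; RM3 is clear from here.
RM6 starts before RM4 ends → RM4 and RM6 overlap.
RM5 starts exactly when RM4 ends (back-to-back, no overlap).
RM5 starts before RM6 ends → RM6 and RM5 overlap.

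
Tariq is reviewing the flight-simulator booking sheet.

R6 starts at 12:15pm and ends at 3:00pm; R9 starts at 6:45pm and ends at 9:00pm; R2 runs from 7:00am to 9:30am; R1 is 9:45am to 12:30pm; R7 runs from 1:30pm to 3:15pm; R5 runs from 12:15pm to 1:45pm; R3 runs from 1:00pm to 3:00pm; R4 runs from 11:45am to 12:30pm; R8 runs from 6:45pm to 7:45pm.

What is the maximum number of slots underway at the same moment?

Walk through starts and ends in time order (an end at T is processed before a start at T):
7:00am start R2 → 1
9:30am end R2 → 0
9:45am start R1 → 1
11:45am start R4 → 2
12:15pm start R5 → 3
12:15pm start R6 → 4
12:30pm end R1 → 3
12:30pm end R4 → 2
1:00pm start R3 → 3
1:30pm start R7 → 4
1:45pm end R5 → 3
3:00pm end R3 → 2
3:00pm end R6 → 1
3:15pm end R7 → 0
6:45pm start R8 → 1
6:45pm start R9 → 2
7:45pm end R8 → 1
9:00pm end R9 → 0
Peak is 4, at 12:15pm (R1, R4, R5, R6).

4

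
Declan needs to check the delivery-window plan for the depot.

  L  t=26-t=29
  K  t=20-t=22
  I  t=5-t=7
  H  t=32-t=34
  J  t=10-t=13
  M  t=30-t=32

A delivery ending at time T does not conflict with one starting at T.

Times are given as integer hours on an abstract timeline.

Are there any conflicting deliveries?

Check each pair: they overlap iff neither finishes before the other starts.
Sorted by start: I, J, K, L, M, H.
J starts after I ends — done with I.
K starts after J ends — done with J.
L starts after K ends — done with K.
M starts after L ends — done with L.
H starts exactly when M ends (back-to-back, no overlap).
Every pair is clear; the schedule has no overlaps.

No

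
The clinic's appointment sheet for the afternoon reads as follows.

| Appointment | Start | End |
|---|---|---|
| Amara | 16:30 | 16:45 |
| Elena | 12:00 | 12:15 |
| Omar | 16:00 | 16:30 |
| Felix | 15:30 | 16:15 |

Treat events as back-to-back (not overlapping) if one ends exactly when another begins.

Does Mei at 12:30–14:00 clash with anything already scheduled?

No — it doesn't clash with anything

Elena: ends 12:15 at or before Mei starts 12:30 → clear.
Felix: starts 15:30 at or after Mei ends 14:00 → clear.
Omar: starts 16:00 at or after Mei ends 14:00 → clear.
Amara: starts 16:30 at or after Mei ends 14:00 → clear.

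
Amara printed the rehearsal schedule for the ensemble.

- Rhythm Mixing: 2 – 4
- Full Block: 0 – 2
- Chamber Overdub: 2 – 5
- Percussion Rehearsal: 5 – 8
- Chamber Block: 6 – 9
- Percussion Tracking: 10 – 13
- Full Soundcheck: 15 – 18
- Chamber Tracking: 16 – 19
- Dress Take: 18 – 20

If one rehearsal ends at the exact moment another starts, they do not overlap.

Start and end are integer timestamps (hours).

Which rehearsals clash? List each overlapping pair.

Sorted by start: Full Block, Rhythm Mixing, Chamber Overdub, Percussion Rehearsal, Chamber Block, Percussion Tracking, Full Soundcheck, Chamber Tracking, Dress Take.
Rhythm Mixing starts exactly when Full Block ends (back-to-back, no overlap), so Full Block has no further overlaps.
Chamber Overdub starts before Rhythm Mixing ends → Rhythm Mixing and Chamber Overdub overlap.
Percussion Rehearsal starts after Rhythm Mixing ends, so Rhythm Mixing has no further overlaps.
Percussion Rehearsal starts exactly when Chamber Overdub ends (back-to-back, no overlap), so Chamber Overdub has no further overlaps.
Chamber Block starts before Percussion Rehearsal ends → Percussion Rehearsal and Chamber Block overlap.
Percussion Tracking starts after Percussion Rehearsal ends, so Percussion Rehearsal has no further overlaps.
Percussion Tracking starts after Chamber Block ends, so Chamber Block has no further overlaps.
Full Soundcheck starts after Percussion Tracking ends, so Percussion Tracking has no further overlaps.
Chamber Tracking starts before Full Soundcheck ends → Full Soundcheck and Chamber Tracking overlap.
Dress Take starts exactly when Full Soundcheck ends (back-to-back, no overlap).
Dress Take starts before Chamber Tracking ends → Chamber Tracking and Dress Take overlap.

Chamber Block & Percussion Rehearsal, Chamber Overdub & Rhythm Mixing, Chamber Tracking & Dress Take, Chamber Tracking & Full Soundcheck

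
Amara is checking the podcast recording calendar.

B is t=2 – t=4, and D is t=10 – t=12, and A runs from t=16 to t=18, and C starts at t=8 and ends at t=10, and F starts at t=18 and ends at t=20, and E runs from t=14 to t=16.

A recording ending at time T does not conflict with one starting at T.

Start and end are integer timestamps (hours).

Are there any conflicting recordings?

Sorted by start: B, C, D, E, A, F.
C starts after B ends, so B has no further overlaps.
D starts exactly when C ends (back-to-back, no overlap), so C has no further overlaps.
E starts after D ends, so D has no further overlaps.
A starts exactly when E ends (back-to-back, no overlap), so E has no further overlaps.
F starts exactly when A ends (back-to-back, no overlap).
Every pair is clear; the schedule has no overlaps.

No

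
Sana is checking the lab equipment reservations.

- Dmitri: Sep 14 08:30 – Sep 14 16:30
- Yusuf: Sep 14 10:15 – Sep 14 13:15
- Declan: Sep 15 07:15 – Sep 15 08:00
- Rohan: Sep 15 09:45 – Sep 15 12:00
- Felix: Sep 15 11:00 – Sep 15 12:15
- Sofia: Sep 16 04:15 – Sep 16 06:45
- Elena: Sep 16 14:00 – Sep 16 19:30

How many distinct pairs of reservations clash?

2

Sorted by start: Dmitri, Yusuf, Declan, Rohan, Felix, Sofia, Elena.
Yusuf starts before Dmitri ends → Dmitri and Yusuf overlap.
Declan starts after Dmitri ends, so Dmitri has no further overlaps.
Declan starts after Yusuf ends, so Yusuf has no further overlaps.
Rohan starts after Declan ends, so Declan has no further overlaps.
Felix starts before Rohan ends → Rohan and Felix overlap.
Sofia starts after Rohan ends, so Rohan has no further overlaps.
Sofia starts after Felix ends, so Felix has no further overlaps.
Elena starts after Sofia ends.
Overlapping pairs: Dmitri & Yusuf, Felix & Rohan — 2 in total.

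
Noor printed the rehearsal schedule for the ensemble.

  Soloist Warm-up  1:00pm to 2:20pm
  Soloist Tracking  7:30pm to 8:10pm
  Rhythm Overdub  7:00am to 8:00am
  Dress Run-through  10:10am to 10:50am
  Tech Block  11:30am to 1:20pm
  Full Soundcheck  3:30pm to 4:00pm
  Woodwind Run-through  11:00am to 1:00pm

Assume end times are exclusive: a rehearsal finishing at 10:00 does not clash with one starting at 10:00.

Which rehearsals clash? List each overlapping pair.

Soloist Warm-up & Tech Block, Tech Block & Woodwind Run-through

Two intervals overlap when each starts before the other ends.
Sorted by start: Rhythm Overdub, Dress Run-through, Woodwind Run-through, Tech Block, Soloist Warm-up, Full Soundcheck, Soloist Tracking.
Dress Run-through starts after Rhythm Overdub ends — done with Rhythm Overdub.
Woodwind Run-through starts after Dress Run-through ends — done with Dress Run-through.
Tech Block starts before Woodwind Run-through ends → Woodwind Run-through and Tech Block overlap.
Soloist Warm-up starts exactly when Woodwind Run-through ends (back-to-back, no overlap) — done with Woodwind Run-through.
Soloist Warm-up starts before Tech Block ends → Tech Block and Soloist Warm-up overlap.
Full Soundcheck starts after Tech Block ends — done with Tech Block.
Full Soundcheck starts after Soloist Warm-up ends — done with Soloist Warm-up.
Soloist Tracking starts after Full Soundcheck ends.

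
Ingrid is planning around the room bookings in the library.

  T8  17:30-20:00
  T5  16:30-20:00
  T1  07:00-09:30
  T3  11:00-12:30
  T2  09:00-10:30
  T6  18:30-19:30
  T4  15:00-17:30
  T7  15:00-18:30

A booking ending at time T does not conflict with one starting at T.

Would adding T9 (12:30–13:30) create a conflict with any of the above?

T1: ends 09:30 at or before T9 starts 12:30 → clear.
T2: ends 10:30 at or before T9 starts 12:30 → clear.
T3: ends 12:30 at or before T9 starts 12:30 → clear.
T4: starts 15:00 at or after T9 ends 13:30 → clear.
T7: starts 15:00 at or after T9 ends 13:30 → clear.
T5: starts 16:30 at or after T9 ends 13:30 → clear.
T8: starts 17:30 at or after T9 ends 13:30 → clear.
T6: starts 18:30 at or after T9 ends 13:30 → clear.

No — it doesn't clash with anything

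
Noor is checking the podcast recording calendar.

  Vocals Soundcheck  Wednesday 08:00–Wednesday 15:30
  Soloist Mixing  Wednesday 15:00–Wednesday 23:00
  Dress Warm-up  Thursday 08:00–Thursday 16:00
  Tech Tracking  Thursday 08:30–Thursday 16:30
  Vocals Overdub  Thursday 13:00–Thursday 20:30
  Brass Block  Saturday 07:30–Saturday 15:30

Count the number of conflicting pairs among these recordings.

Sorted by start: Vocals Soundcheck, Soloist Mixing, Dress Warm-up, Tech Tracking, Vocals Overdub, Brass Block.
Soloist Mixing starts before Vocals Soundcheck ends → Vocals Soundcheck and Soloist Mixing overlap.
Dress Warm-up starts after Vocals Soundcheck ends; Vocals Soundcheck is clear from here.
Dress Warm-up starts after Soloist Mixing ends; Soloist Mixing is clear from here.
Tech Tracking starts before Dress Warm-up ends → Dress Warm-up and Tech Tracking overlap.
Vocals Overdub starts before Dress Warm-up ends → Dress Warm-up and Vocals Overdub overlap.
Brass Block starts after Dress Warm-up ends.
Vocals Overdub starts before Tech Tracking ends → Tech Tracking and Vocals Overdub overlap.
Brass Block starts after Tech Tracking ends.
Brass Block starts after Vocals Overdub ends.
Overlapping pairs: Dress Warm-up & Tech Tracking, Dress Warm-up & Vocals Overdub, Soloist Mixing & Vocals Soundcheck, Tech Tracking & Vocals Overdub — 4 in total.

4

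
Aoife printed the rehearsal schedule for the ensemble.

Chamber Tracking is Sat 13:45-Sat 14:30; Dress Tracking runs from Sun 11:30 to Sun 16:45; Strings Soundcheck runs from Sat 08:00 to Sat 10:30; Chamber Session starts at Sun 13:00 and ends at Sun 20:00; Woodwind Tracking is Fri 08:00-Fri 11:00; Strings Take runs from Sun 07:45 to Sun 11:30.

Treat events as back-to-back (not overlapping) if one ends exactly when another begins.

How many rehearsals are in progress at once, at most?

2

Walk through starts and ends in time order (an end at T is processed before a start at T):
Fri 08:00 start Woodwind Tracking → 1
Fri 11:00 end Woodwind Tracking → 0
Sat 08:00 start Strings Soundcheck → 1
Sat 10:30 end Strings Soundcheck → 0
Sat 13:45 start Chamber Tracking → 1
Sat 14:30 end Chamber Tracking → 0
Sun 07:45 start Strings Take → 1
Sun 11:30 end Strings Take → 0
Sun 11:30 start Dress Tracking → 1
Sun 13:00 start Chamber Session → 2
Sun 16:45 end Dress Tracking → 1
Sun 20:00 end Chamber Session → 0
Peak is 2, at Sun 13:00 (Chamber Session, Dress Tracking).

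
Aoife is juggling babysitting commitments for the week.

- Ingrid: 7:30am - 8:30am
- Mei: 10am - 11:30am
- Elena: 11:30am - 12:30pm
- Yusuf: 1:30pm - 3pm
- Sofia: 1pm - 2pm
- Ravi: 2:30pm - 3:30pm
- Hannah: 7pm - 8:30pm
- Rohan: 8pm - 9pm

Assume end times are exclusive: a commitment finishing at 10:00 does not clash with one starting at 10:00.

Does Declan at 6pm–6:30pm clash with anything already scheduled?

Ingrid: ends 8:30am at or before Declan starts 6pm → clear.
Mei: ends 11:30am at or before Declan starts 6pm → clear.
Elena: ends 12:30pm at or before Declan starts 6pm → clear.
Sofia: ends 2pm at or before Declan starts 6pm → clear.
Yusuf: ends 3pm at or before Declan starts 6pm → clear.
Ravi: ends 3:30pm at or before Declan starts 6pm → clear.
Hannah: starts 7pm at or after Declan ends 6:30pm → clear.
Rohan: starts 8pm at or after Declan ends 6:30pm → clear.

No — it doesn't clash with anything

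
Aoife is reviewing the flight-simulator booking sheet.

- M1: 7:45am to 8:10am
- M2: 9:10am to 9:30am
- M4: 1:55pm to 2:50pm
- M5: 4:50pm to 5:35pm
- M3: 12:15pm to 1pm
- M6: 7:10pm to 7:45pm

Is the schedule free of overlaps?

Sorted by start: M1, M2, M3, M4, M5, M6.
M2 starts after M1 ends — done with M1.
M3 starts after M2 ends — done with M2.
M4 starts after M3 ends — done with M3.
M5 starts after M4 ends — done with M4.
M6 starts after M5 ends.
Every pair is clear; the schedule has no overlaps.

Yes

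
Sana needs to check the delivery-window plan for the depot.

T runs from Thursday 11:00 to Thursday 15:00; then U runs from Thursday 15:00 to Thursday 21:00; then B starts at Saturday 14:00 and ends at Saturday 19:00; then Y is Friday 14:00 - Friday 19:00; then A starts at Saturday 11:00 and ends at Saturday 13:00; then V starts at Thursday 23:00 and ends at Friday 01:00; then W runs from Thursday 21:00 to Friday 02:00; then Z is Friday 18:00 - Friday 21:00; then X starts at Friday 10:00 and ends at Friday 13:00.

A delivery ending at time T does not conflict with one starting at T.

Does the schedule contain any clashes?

Yes

Two intervals overlap when each starts before the other ends.
Sorted by start: T, U, W, V, X, Y, Z, A, B.
U starts exactly when T ends (back-to-back, no overlap); T is clear from here.
W starts exactly when U ends (back-to-back, no overlap); U is clear from here.
V starts before W ends → W and V overlap.
That's a conflict, so the schedule is not conflict-free.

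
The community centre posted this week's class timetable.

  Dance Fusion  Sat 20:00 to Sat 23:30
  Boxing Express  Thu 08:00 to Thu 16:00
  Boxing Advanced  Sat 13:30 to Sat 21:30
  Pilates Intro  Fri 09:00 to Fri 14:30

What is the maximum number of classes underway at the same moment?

2

Sweep the timeline, counting +1 at each start and −1 at each end (ends before starts at a tie):
Thu 08:00 start Boxing Express → 1
Thu 16:00 end Boxing Express → 0
Fri 09:00 start Pilates Intro → 1
Fri 14:30 end Pilates Intro → 0
Sat 13:30 start Boxing Advanced → 1
Sat 20:00 start Dance Fusion → 2
Sat 21:30 end Boxing Advanced → 1
Sat 23:30 end Dance Fusion → 0
Peak is 2, at Sat 20:00 (Boxing Advanced, Dance Fusion).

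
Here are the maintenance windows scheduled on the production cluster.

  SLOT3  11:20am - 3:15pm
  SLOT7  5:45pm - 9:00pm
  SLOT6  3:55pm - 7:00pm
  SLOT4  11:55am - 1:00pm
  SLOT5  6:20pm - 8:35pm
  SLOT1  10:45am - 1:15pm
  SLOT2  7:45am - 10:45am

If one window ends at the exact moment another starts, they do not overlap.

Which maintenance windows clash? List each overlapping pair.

Sorted by start: SLOT2, SLOT1, SLOT3, SLOT4, SLOT6, SLOT7, SLOT5.
SLOT1 starts exactly when SLOT2 ends (back-to-back, no overlap), so SLOT2 has no further overlaps.
SLOT3 starts before SLOT1 ends → SLOT1 and SLOT3 overlap.
SLOT4 starts before SLOT1 ends → SLOT1 and SLOT4 overlap.
SLOT6 starts after SLOT1 ends, so SLOT1 has no further overlaps.
SLOT4 starts before SLOT3 ends → SLOT3 and SLOT4 overlap.
SLOT6 starts after SLOT3 ends, so SLOT3 has no further overlaps.
SLOT6 starts after SLOT4 ends, so SLOT4 has no further overlaps.
SLOT7 starts before SLOT6 ends → SLOT6 and SLOT7 overlap.
SLOT5 starts before SLOT6 ends → SLOT6 and SLOT5 overlap.
SLOT5 starts before SLOT7 ends → SLOT7 and SLOT5 overlap.

SLOT1 & SLOT3, SLOT1 & SLOT4, SLOT3 & SLOT4, SLOT5 & SLOT6, SLOT5 & SLOT7, SLOT6 & SLOT7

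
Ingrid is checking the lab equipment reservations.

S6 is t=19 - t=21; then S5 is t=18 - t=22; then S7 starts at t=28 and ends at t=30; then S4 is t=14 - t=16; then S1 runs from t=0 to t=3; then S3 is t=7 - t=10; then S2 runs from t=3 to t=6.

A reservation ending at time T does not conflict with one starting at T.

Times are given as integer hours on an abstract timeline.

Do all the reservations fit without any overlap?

Check each pair: they overlap iff neither finishes before the other starts.
Sorted by start: S1, S2, S3, S4, S5, S6, S7.
S2 starts exactly when S1 ends (back-to-back, no overlap) — done with S1.
S3 starts after S2 ends — done with S2.
S4 starts after S3 ends — done with S3.
S5 starts after S4 ends — done with S4.
S6 starts before S5 ends → S5 and S6 overlap.
That's a conflict, so the schedule is not conflict-free.

No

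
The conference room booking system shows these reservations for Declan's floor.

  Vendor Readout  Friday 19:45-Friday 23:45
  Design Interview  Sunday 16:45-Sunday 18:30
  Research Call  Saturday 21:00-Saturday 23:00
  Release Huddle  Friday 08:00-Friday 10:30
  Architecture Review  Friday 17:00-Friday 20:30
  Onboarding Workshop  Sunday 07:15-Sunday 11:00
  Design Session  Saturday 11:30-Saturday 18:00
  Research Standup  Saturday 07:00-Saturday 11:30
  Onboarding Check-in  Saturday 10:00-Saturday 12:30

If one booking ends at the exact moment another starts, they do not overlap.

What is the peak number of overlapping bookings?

2

Walk through starts and ends in time order (an end at T is processed before a start at T):
Friday 08:00 start Release Huddle → 1
Friday 10:30 end Release Huddle → 0
Friday 17:00 start Architecture Review → 1
Friday 19:45 start Vendor Readout → 2
Friday 20:30 end Architecture Review → 1
Friday 23:45 end Vendor Readout → 0
Saturday 07:00 start Research Standup → 1
Saturday 10:00 start Onboarding Check-in → 2
Saturday 11:30 end Research Standup → 1
Saturday 11:30 start Design Session → 2
Saturday 12:30 end Onboarding Check-in → 1
Saturday 18:00 end Design Session → 0
Saturday 21:00 start Research Call → 1
Saturday 23:00 end Research Call → 0
Sunday 07:15 start Onboarding Workshop → 1
Sunday 11:00 end Onboarding Workshop → 0
Sunday 16:45 start Design Interview → 1
Sunday 18:30 end Design Interview → 0
Peak is 2, at Friday 19:45 (Architecture Review, Vendor Readout).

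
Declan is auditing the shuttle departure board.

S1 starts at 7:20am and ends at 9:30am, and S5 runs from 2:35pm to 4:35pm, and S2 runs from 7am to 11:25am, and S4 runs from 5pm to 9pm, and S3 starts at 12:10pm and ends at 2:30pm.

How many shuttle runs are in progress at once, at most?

Sweep the timeline, counting +1 at each start and −1 at each end (ends before starts at a tie):
7am start S2 → 1
7:20am start S1 → 2
9:30am end S1 → 1
11:25am end S2 → 0
12:10pm start S3 → 1
2:30pm end S3 → 0
2:35pm start S5 → 1
4:35pm end S5 → 0
5pm start S4 → 1
9pm end S4 → 0
Peak is 2, at 7:20am (S1, S2).

2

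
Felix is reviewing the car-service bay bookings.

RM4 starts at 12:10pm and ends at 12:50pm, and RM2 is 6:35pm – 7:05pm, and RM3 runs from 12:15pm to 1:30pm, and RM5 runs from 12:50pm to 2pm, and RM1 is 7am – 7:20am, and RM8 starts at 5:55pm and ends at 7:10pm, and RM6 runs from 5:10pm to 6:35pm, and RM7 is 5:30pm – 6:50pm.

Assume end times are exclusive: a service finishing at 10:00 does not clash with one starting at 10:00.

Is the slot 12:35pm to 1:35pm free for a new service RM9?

No — it overlaps RM3, RM4, RM5

RM1: ends 7:20am at or before RM9 starts 12:35pm → clear.
RM4: starts 12:10pm before RM9 ends 1:35pm, and ends 12:50pm after RM9 starts 12:35pm → overlap.
RM3: starts 12:15pm before RM9 ends 1:35pm, and ends 1:30pm after RM9 starts 12:35pm → overlap.
RM5: starts 12:50pm before RM9 ends 1:35pm, and ends 2pm after RM9 starts 12:35pm → overlap.
RM6: starts 5:10pm at or after RM9 ends 1:35pm → clear.
RM7: starts 5:30pm at or after RM9 ends 1:35pm → clear.
RM8: starts 5:55pm at or after RM9 ends 1:35pm → clear.
RM2: starts 6:35pm at or after RM9 ends 1:35pm → clear.
RM9 overlaps RM3, RM4, RM5.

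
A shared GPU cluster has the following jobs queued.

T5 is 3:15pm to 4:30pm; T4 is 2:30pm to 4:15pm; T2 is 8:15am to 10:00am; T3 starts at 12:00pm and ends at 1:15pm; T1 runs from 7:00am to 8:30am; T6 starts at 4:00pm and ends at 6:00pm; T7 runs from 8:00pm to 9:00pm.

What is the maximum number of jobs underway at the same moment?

3

Walk through starts and ends in time order (an end at T is processed before a start at T):
7:00am start T1 → 1
8:15am start T2 → 2
8:30am end T1 → 1
10:00am end T2 → 0
12:00pm start T3 → 1
1:15pm end T3 → 0
2:30pm start T4 → 1
3:15pm start T5 → 2
4:00pm start T6 → 3
4:15pm end T4 → 2
4:30pm end T5 → 1
6:00pm end T6 → 0
8:00pm start T7 → 1
9:00pm end T7 → 0
Peak is 3, at 4:00pm (T4, T5, T6).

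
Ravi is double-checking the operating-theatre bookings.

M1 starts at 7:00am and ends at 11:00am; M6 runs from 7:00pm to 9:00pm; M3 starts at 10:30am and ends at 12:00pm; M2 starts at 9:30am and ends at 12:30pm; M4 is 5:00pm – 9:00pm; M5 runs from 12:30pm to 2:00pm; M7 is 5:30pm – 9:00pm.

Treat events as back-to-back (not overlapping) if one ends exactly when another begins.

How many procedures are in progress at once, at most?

Sort all start/end points and keep a running count:
7:00am start M1 → 1
9:30am start M2 → 2
10:30am start M3 → 3
11:00am end M1 → 2
12:00pm end M3 → 1
12:30pm end M2 → 0
12:30pm start M5 → 1
2:00pm end M5 → 0
5:00pm start M4 → 1
5:30pm start M7 → 2
7:00pm start M6 → 3
9:00pm end M4 → 2
9:00pm end M6 → 1
9:00pm end M7 → 0
Peak is 3, at 10:30am (M1, M2, M3).

3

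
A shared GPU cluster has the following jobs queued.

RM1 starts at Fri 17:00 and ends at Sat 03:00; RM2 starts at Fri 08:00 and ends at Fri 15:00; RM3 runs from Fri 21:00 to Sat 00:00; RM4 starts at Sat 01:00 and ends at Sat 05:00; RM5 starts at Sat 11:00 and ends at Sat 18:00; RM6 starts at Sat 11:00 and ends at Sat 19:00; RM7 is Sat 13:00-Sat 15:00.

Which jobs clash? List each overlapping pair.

Check each pair: they overlap iff neither finishes before the other starts.
Sorted by start: RM2, RM1, RM3, RM4, RM5, RM6, RM7.
RM1 starts after RM2 ends — done with RM2.
RM3 starts before RM1 ends → RM1 and RM3 overlap.
RM4 starts before RM1 ends → RM1 and RM4 overlap.
RM5 starts after RM1 ends — done with RM1.
RM4 starts after RM3 ends — done with RM3.
RM5 starts after RM4 ends — done with RM4.
RM6 starts before RM5 ends → RM5 and RM6 overlap.
RM7 starts before RM5 ends → RM5 and RM7 overlap.
RM7 starts before RM6 ends → RM6 and RM7 overlap.

RM1 & RM3, RM1 & RM4, RM5 & RM6, RM5 & RM7, RM6 & RM7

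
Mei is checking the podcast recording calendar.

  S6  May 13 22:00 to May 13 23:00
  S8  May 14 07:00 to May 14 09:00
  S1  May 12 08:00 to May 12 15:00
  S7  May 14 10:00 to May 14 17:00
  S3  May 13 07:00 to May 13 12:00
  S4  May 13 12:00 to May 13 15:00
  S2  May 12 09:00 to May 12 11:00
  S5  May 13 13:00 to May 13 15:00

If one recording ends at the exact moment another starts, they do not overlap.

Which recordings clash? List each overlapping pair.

S1 & S2, S4 & S5

Sorted by start: S1, S2, S3, S4, S5, S6, S8, S7.
S2 starts before S1 ends → S1 and S2 overlap.
S3 starts after S1 ends, so nothing later overlaps S1 either.
S3 starts after S2 ends, so nothing later overlaps S2 either.
S4 starts exactly when S3 ends (back-to-back, no overlap), so nothing later overlaps S3 either.
S5 starts before S4 ends → S4 and S5 overlap.
S6 starts after S4 ends, so nothing later overlaps S4 either.
S6 starts after S5 ends, so nothing later overlaps S5 either.
S8 starts after S6 ends, so nothing later overlaps S6 either.
S7 starts after S8 ends.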